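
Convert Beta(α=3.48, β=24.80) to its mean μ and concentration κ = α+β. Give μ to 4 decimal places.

κ = α+β = 3.48+24.80 = 28.28; μ = α/κ = 3.48/28.28 = 0.1231.

μ = 0.1231, κ = 28.28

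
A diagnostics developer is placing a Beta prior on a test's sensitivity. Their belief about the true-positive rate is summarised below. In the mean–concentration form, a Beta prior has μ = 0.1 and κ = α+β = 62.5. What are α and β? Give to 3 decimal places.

α = 6.250, β = 56.250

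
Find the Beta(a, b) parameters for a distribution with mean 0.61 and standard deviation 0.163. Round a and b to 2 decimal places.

a = 4.85, b = 3.10

Variance = 0.163² = 0.026569. The moment-matching identity a+b = μ(1−μ)/Var − 1 gives
a+b = 0.2379/0.026569 − 1 = 7.9540, so a = μ·7.9540 = 4.85 and b = (1−μ)·7.9540 = 3.10.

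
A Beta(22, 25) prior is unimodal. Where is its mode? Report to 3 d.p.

0.467

With α,β > 1, mode = (α−1)/(α+β−2) = 21/45 = 0.467.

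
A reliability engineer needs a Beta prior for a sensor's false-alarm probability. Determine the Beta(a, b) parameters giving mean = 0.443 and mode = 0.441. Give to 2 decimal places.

Let s = a+b. Mean gives a = μs = 0.443s; mode gives (a−1)/(s−2) = 0.441.
Substituting: 0.443s − 1 = 0.441(s−2) = 0.441s − 0.882, so 0.002s = 0.118 and s = 59.0000.
Then a = 0.443×59.0000 = 26.14 and b = s−a = 32.86.

a = 26.14, b = 32.86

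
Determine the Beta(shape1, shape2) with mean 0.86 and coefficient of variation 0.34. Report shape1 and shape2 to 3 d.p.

Var = (CV·μ)² = (0.34×0.86)² = 0.085498.
shape1+shape2 = μ(1−μ)/Var − 1 = 0.1204/0.085498 − 1 = 0.4082.
Thus shape1 = 0.86·0.4082 = 0.351 and shape2 = 0.14·0.4082 = 0.057.

shape1 = 0.351, shape2 = 0.057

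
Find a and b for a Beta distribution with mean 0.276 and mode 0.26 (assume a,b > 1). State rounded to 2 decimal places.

a = 8.28, b = 21.72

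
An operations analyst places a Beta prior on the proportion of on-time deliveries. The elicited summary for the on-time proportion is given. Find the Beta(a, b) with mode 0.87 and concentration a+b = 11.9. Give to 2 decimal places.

a = 9.61, b = 2.29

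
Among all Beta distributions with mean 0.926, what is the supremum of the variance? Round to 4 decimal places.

Var = μ(1−μ)/(α+β+1), which approaches μ(1−μ) as α+β → 0.
So the supremum is μ(1−μ) = 0.926×0.074 = 0.0685.

0.0685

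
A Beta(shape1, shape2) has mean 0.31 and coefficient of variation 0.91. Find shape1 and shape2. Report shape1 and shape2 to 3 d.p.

σ = CV·μ = 0.91×0.31 = 0.28210, so σ² = 0.079580.
s+1 = μ(1−μ)/σ² = 0.2139/0.079580 = 2.6878, so s = shape1+shape2 = 1.6878.
shape1 = μs = 0.523, shape2 = (1−μ)s = 1.165.

shape1 = 0.523, shape2 = 1.165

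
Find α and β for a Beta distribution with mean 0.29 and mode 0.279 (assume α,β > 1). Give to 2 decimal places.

Let s = α+β. Mean gives α = μs = 0.29s; mode gives (α−1)/(s−2) = 0.279.
Substituting: 0.29s − 1 = 0.279(s−2) = 0.279s − 0.558, so 0.011s = 0.442 and s = 40.1818.
Then α = 0.29×40.1818 = 11.65 and β = s−α = 28.53.

α = 11.65, β = 28.53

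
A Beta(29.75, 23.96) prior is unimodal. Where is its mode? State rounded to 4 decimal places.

The density x^(α−1)(1−x)^(β−1) is maximised at (α−1)/(α+β−2) = 28.75/51.71 = 0.5560.

0.5560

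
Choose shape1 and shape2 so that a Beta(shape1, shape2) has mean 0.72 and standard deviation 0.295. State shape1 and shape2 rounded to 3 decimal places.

shape1 = 0.948, shape2 = 0.369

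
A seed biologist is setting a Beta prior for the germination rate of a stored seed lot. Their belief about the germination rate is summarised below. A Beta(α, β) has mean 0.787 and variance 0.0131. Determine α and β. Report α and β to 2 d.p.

By moment matching, α+β = μ(1−μ)/σ² − 1 = (0.787·0.213)/0.0131 − 1 = 12.7963 − 1 = 11.7963.
Since α/(α+β) = μ, α = 0.787·11.7963 = 9.28 and β = 0.213·11.7963 = 2.51.

α = 9.28, β = 2.51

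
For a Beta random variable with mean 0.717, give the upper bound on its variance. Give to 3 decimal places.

0.203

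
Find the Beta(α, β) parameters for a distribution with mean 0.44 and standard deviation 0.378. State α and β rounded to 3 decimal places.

First σ² = 0.142884. Setting α = μn, β = (1−μ)n with n = α+β,
μ(1−μ)/(n+1) = 0.142884 ⇒ n+1 = 0.2464/0.142884 = 1.7245 ⇒ n = 0.7245.
Hence α = 0.44×0.7245 = 0.319, β = 0.56×0.7245 = 0.406.

α = 0.319, β = 0.406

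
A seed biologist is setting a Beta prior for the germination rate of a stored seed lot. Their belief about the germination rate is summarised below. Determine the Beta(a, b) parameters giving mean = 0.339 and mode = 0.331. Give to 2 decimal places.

Let s = a+b. Mean gives a = μs = 0.339s; mode gives (a−1)/(s−2) = 0.331.
Substituting: 0.339s − 1 = 0.331(s−2) = 0.331s − 0.662, so 0.008s = 0.338 and s = 42.2500.
Then a = 0.339×42.2500 = 14.32 and b = s−a = 27.93.

a = 14.32, b = 27.93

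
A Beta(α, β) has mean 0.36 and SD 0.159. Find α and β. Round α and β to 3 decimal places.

α = 2.921, β = 5.193

σ² = 0.159² = 0.025281.
With s = α+β, Var = μ(1−μ)/(s+1), so s+1 = (0.36×0.64)/0.025281 = 9.1136 and s = 8.1136.
α = μs = 2.921, β = (1−μ)s = 5.193.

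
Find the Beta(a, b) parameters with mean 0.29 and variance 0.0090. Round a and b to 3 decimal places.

By moment matching, a+b = μ(1−μ)/σ² − 1 = (0.29·0.71)/0.0090 − 1 = 22.8778 − 1 = 21.8778.
Since a/(a+b) = μ, a = 0.29·21.8778 = 6.345 and b = 0.71·21.8778 = 15.533.

a = 6.345, b = 15.533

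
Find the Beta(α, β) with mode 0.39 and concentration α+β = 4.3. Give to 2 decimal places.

α = 1.90, β = 2.40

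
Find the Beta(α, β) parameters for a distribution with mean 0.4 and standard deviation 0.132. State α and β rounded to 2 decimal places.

α = 5.11, β = 7.66

σ² = 0.132² = 0.017424.
With s = α+β, Var = μ(1−μ)/(s+1), so s+1 = (0.4×0.6)/0.017424 = 13.7741 and s = 12.7741.
α = μs = 5.11, β = (1−μ)s = 7.66.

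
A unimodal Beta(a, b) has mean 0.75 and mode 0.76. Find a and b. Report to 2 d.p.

a = 39.00, b = 13.00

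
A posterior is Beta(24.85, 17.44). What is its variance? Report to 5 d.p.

0.00560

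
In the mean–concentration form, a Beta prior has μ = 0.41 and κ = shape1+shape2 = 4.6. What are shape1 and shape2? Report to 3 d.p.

Split κ in proportion μ : (1−μ): shape1 = 0.41·4.6 = 1.886, shape2 = 4.6 − 1.886 = 2.714.

shape1 = 1.886, shape2 = 2.714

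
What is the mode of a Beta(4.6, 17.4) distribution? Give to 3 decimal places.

0.180

With α,β > 1, mode = (α−1)/(α+β−2) = 3.6/20.0 = 0.180.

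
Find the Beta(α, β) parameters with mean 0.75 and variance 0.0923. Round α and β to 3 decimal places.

α = 0.774, β = 0.258

Let s = α+β. The Beta variance is μ(1−μ)/(s+1).
So s+1 = μ(1−μ)/σ² = (0.75×0.25)/0.0923 = 0.1875/0.0923 = 2.0314, giving s = 1.0314.
Then α = μs = 0.75×1.0314 = 0.774 and β = (1−μ)s = 0.25×1.0314 = 0.258.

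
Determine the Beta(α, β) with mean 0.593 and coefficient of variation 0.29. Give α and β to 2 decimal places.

Var = (CV·μ)² = (0.29×0.593)² = 0.029574.
α+β = μ(1−μ)/Var − 1 = 0.241351/0.029574 − 1 = 7.1610.
Thus α = 0.593·7.1610 = 4.25 and β = 0.407·7.1610 = 2.91.

α = 4.25, β = 2.91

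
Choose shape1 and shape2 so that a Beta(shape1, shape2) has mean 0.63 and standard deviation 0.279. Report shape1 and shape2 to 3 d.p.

First σ² = 0.077841. Setting shape1 = μn, shape2 = (1−μ)n with n = shape1+shape2,
μ(1−μ)/(n+1) = 0.077841 ⇒ n+1 = 0.2331/0.077841 = 2.9946 ⇒ n = 1.9946.
Hence shape1 = 0.63×1.9946 = 1.257, shape2 = 0.37×1.9946 = 0.738.

shape1 = 1.257, shape2 = 0.738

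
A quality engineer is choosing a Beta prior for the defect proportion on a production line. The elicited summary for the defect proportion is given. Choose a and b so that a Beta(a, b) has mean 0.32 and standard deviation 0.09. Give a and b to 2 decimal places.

σ² = 0.09² = 0.0081.
With s = a+b, Var = μ(1−μ)/(s+1), so s+1 = (0.32×0.68)/0.0081 = 26.8642 and s = 25.8642.
a = μs = 8.28, b = (1−μ)s = 17.59.

a = 8.28, b = 17.59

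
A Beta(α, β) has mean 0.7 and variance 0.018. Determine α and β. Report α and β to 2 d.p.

α = 7.47, β = 3.20

By moment matching, α+β = μ(1−μ)/σ² − 1 = (0.7·0.3)/0.018 − 1 = 11.6667 − 1 = 10.6667.
Since α/(α+β) = μ, α = 0.7·10.6667 = 7.47 and β = 0.3·10.6667 = 3.20.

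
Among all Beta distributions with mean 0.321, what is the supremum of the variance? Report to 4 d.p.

For fixed mean μ the Beta variance is μ(1−μ)/(α+β+1), increasing as α+β decreases.
Its least upper bound (not attained) is μ(1−μ) = 0.321·0.679 = 0.2180.

0.2180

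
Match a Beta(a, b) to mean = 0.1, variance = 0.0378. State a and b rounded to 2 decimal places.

a = 0.14, b = 1.24

Write ν = a+b; then a = μν and Var = μ(1−μ)/(ν+1).
ν = μ(1−μ)/Var − 1 = 0.09/0.0378 − 1 = 1.3810.
a = 0.1·1.3810 = 0.14, b = 0.9·1.3810 = 1.24.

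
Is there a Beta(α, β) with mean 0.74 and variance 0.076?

The Beta variance bound is σ² < μ(1−μ).
Here μ(1−μ) = 0.74×0.26 = 0.1924, and 0.076 < 0.1924.

Yes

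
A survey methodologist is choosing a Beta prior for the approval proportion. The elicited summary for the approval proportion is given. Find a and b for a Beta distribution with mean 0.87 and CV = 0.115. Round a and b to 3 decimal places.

a = 8.960, b = 1.339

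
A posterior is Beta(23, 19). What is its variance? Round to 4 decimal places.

0.0058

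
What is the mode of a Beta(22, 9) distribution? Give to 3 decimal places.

0.724

The density x^(α−1)(1−x)^(β−1) is maximised at (α−1)/(α+β−2) = 21/29 = 0.724.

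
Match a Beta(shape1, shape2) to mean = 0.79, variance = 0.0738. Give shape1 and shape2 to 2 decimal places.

Write ν = shape1+shape2; then shape1 = μν and Var = μ(1−μ)/(ν+1).
ν = μ(1−μ)/Var − 1 = 0.1659/0.0738 − 1 = 1.2480.
shape1 = 0.79·1.2480 = 0.99, shape2 = 0.21·1.2480 = 0.26.

shape1 = 0.99, shape2 = 0.26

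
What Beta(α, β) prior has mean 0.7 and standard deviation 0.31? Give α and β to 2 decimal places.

α = 0.83, β = 0.36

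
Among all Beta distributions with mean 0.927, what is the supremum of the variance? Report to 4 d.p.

0.0677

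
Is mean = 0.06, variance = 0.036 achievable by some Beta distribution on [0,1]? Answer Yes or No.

Yes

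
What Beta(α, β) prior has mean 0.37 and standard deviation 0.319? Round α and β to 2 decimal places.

α = 0.48, β = 0.81

Variance = 0.319² = 0.101761. The moment-matching identity α+β = μ(1−μ)/Var − 1 gives
α+β = 0.2331/0.101761 − 1 = 1.2907, so α = μ·1.2907 = 0.48 and β = (1−μ)·1.2907 = 0.81.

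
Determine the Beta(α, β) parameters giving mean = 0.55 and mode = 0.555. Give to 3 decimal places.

α = 12.100, β = 9.900

With s = α+β: μ = α/s and mode = (α−1)/(s−2). Eliminating α = μs,
μs − 1 = m(s−2) ⇒ s(μ−m) = 1−2m ⇒ s = -0.110/-0.005 = 22.0000.
So α = μs = 12.100, β = (1−μ)s = 9.900.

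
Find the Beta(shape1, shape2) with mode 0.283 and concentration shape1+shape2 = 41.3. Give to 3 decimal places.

For shape1,shape2>1 the mode is (shape1−1)/(shape1+shape2−2), so shape1 = mode·(κ−2)+1 = 0.283×39.3+1 = 12.122.
And shape2 = (1−mode)·(κ−2)+1 = 0.717×39.3+1 = 29.178.

shape1 = 12.122, shape2 = 29.178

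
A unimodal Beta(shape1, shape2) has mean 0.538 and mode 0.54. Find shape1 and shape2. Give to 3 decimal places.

With s = shape1+shape2: μ = shape1/s and mode = (shape1−1)/(s−2). Eliminating shape1 = μs,
μs − 1 = m(s−2) ⇒ s(μ−m) = 1−2m ⇒ s = -0.08/-0.002 = 40.0000.
So shape1 = μs = 21.520, shape2 = (1−μ)s = 18.480.

shape1 = 21.520, shape2 = 18.480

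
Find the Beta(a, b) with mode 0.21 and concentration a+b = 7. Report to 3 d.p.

a = 2.050, b = 4.950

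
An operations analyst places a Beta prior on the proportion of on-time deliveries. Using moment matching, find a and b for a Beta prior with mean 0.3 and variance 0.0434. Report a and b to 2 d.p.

a = 1.15, b = 2.69

By moment matching, a+b = μ(1−μ)/σ² − 1 = (0.3·0.7)/0.0434 − 1 = 4.8387 − 1 = 3.8387.
Since a/(a+b) = μ, a = 0.3·3.8387 = 1.15 and b = 0.7·3.8387 = 2.69.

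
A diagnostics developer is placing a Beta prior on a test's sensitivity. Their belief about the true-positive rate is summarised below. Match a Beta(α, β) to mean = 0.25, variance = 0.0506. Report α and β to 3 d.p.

Let s = α+β. The Beta variance is μ(1−μ)/(s+1).
So s+1 = μ(1−μ)/σ² = (0.25×0.75)/0.0506 = 0.1875/0.0506 = 3.7055, giving s = 2.7055.
Then α = μs = 0.25×2.7055 = 0.676 and β = (1−μ)s = 0.75×2.7055 = 2.029.

α = 0.676, β = 2.029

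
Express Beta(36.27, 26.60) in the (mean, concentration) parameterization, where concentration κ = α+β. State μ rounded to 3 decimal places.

κ = α+β = 36.27+26.60 = 62.87; μ = α/κ = 36.27/62.87 = 0.577.

μ = 0.577, κ = 62.87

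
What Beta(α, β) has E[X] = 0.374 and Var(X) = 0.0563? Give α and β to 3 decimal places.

By moment matching, α+β = μ(1−μ)/σ² − 1 = (0.374·0.626)/0.0563 − 1 = 4.1585 − 1 = 3.1585.
Since α/(α+β) = μ, α = 0.374·3.1585 = 1.181 and β = 0.626·3.1585 = 1.977.

α = 1.181, β = 1.977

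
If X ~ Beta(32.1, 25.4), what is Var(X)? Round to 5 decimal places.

0.00422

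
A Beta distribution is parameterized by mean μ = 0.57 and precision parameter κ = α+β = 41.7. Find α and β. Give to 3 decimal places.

Split κ in proportion μ : (1−μ): α = 0.57·41.7 = 23.769, β = 41.7 − 23.769 = 17.931.

α = 23.769, β = 17.931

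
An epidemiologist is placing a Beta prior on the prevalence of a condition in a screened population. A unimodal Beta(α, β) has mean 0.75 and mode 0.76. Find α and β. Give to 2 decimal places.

α = 39.00, β = 13.00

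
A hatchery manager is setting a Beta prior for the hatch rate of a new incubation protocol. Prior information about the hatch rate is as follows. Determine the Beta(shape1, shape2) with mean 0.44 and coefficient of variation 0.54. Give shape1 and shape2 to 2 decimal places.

Var = (CV·μ)² = (0.54×0.44)² = 0.056454.
shape1+shape2 = μ(1−μ)/Var − 1 = 0.2464/0.056454 − 1 = 3.3646.
Thus shape1 = 0.44·3.3646 = 1.48 and shape2 = 0.56·3.3646 = 1.88.

shape1 = 1.48, shape2 = 1.88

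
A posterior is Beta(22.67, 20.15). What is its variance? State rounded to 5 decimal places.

μ = 22.67/42.82 = 0.529426; Var = μ(1−μ)/(α+β+1) = 0.2491341/43.82 = 0.00569.

0.00569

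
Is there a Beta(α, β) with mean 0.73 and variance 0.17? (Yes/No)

A Beta with mean μ has variance μ(1−μ)/(α+β+1) < μ(1−μ).
Here μ(1−μ) = 0.73×0.27 = 0.1971, and 0.17 < 0.1971.

Yes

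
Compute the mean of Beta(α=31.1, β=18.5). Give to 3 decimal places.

0.627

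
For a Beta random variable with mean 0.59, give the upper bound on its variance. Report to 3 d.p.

0.242

For fixed mean μ the Beta variance is μ(1−μ)/(α+β+1), increasing as α+β decreases.
Its least upper bound (not attained) is μ(1−μ) = 0.59·0.41 = 0.242.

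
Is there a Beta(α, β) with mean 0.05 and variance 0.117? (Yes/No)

The Beta variance bound is σ² < μ(1−μ).
Here μ(1−μ) = 0.05×0.95 = 0.0475, and 0.117 ≥ 0.0475.

No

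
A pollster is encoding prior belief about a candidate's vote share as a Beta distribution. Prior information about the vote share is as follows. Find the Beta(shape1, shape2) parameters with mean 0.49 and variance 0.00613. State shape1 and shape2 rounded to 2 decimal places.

Write ν = shape1+shape2; then shape1 = μν and Var = μ(1−μ)/(ν+1).
ν = μ(1−μ)/Var − 1 = 0.2499/0.00613 − 1 = 39.7667.
shape1 = 0.49·39.7667 = 19.49, shape2 = 0.51·39.7667 = 20.28.

shape1 = 19.49, shape2 = 20.28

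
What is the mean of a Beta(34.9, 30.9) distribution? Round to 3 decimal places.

E[X] = α/(α+β) = 34.9/65.8 = 0.530.

0.530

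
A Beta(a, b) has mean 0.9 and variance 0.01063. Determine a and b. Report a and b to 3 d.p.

By moment matching, a+b = μ(1−μ)/σ² − 1 = (0.9·0.1)/0.01063 − 1 = 8.4666 − 1 = 7.4666.
Since a/(a+b) = μ, a = 0.9·7.4666 = 6.720 and b = 0.1·7.4666 = 0.747.

a = 6.720, b = 0.747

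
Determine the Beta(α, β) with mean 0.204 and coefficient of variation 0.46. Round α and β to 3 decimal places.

α = 3.558, β = 13.882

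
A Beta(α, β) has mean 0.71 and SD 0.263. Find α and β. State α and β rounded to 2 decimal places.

α = 1.40, β = 0.57

σ² = 0.263² = 0.069169.
With s = α+β, Var = μ(1−μ)/(s+1), so s+1 = (0.71×0.29)/0.069169 = 2.9768 and s = 1.9768.
α = μs = 1.40, β = (1−μ)s = 0.57.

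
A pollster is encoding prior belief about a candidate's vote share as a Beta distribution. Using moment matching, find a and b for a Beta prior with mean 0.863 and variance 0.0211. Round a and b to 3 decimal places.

a = 3.973, b = 0.631

Let s = a+b. The Beta variance is μ(1−μ)/(s+1).
So s+1 = μ(1−μ)/σ² = (0.863×0.137)/0.0211 = 0.118231/0.0211 = 5.6034, giving s = 4.6034.
Then a = μs = 0.863×4.6034 = 3.973 and b = (1−μ)s = 0.137×4.6034 = 0.631.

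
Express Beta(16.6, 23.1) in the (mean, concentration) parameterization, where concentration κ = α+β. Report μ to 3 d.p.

μ = 0.418, κ = 39.7

κ = α+β = 16.6+23.1 = 39.7; μ = α/κ = 16.6/39.7 = 0.418.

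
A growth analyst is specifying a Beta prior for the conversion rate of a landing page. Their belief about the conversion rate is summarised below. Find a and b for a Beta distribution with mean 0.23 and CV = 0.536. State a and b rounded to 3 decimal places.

a = 2.450, b = 8.203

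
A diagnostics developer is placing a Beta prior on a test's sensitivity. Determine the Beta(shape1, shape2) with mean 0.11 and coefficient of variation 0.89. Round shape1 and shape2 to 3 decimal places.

σ = CV·μ = 0.89×0.11 = 0.09790, so σ² = 0.009584.
s+1 = μ(1−μ)/σ² = 0.0979/0.009584 = 10.2145, so s = shape1+shape2 = 9.2145.
shape1 = μs = 1.014, shape2 = (1−μ)s = 8.201.

shape1 = 1.014, shape2 = 8.201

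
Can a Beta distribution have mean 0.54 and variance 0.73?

No

For any Beta, Var(X) < E[X]·(1−E[X]).
Here μ(1−μ) = 0.54×0.46 = 0.2484, and 0.73 ≥ 0.2484.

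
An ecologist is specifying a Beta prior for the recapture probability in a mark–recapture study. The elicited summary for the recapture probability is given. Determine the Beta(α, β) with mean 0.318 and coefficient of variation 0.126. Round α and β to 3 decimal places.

Var = (CV·μ)² = (0.126×0.318)² = 0.001605.
α+β = μ(1−μ)/Var − 1 = 0.216876/0.001605 − 1 = 134.0878.
Thus α = 0.318·134.0878 = 42.640 and β = 0.682·134.0878 = 91.448.

α = 42.640, β = 91.448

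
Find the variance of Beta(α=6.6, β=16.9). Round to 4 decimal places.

α+β = 23.5 and αβ = 111.54, so Var = αβ/[(α+β)²(α+β+1)] = 111.54/13530.125 = 0.0082.

0.0082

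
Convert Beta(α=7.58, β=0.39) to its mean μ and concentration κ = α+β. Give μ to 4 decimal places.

κ = α+β = 7.58+0.39 = 7.97; μ = α/κ = 7.58/7.97 = 0.9511.

μ = 0.9511, κ = 7.97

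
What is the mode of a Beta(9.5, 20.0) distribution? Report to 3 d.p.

0.309

The density x^(α−1)(1−x)^(β−1) is maximised at (α−1)/(α+β−2) = 8.5/27.5 = 0.309.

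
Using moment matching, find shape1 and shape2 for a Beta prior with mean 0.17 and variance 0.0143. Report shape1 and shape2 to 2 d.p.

shape1 = 1.51, shape2 = 7.36

By moment matching, shape1+shape2 = μ(1−μ)/σ² − 1 = (0.17·0.83)/0.0143 − 1 = 9.8671 − 1 = 8.8671.
Since shape1/(shape1+shape2) = μ, shape1 = 0.17·8.8671 = 1.51 and shape2 = 0.83·8.8671 = 7.36.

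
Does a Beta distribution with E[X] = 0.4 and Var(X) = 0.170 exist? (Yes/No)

For any Beta, Var(X) < E[X]·(1−E[X]).
Here μ(1−μ) = 0.4×0.6 = 0.24, and 0.170 < 0.24.

Yes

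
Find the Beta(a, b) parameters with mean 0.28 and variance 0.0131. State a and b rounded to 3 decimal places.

Let s = a+b. The Beta variance is μ(1−μ)/(s+1).
So s+1 = μ(1−μ)/σ² = (0.28×0.72)/0.0131 = 0.2016/0.0131 = 15.3893, giving s = 14.3893.
Then a = μs = 0.28×14.3893 = 4.029 and b = (1−μ)s = 0.72×14.3893 = 10.360.

a = 4.029, b = 10.360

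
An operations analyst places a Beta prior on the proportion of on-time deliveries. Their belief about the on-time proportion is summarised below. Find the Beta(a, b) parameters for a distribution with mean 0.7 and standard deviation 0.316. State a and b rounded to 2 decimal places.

a = 0.77, b = 0.33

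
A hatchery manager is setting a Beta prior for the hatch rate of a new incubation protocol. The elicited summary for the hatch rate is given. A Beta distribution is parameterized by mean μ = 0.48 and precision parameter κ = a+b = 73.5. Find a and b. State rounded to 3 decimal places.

a = 35.280, b = 38.220

a = μκ = 0.48×73.5 = 35.280 and b = (1−μ)κ = 0.52×73.5 = 38.220.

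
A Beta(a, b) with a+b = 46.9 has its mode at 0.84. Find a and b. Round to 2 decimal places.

a = 38.72, b = 8.18

Since the density peak of Beta(a,b) is at (a−1)/(a+b−2),
a = 1 + 0.84(46.9−2) = 38.72 and b = 46.9 − 38.72 = 8.18.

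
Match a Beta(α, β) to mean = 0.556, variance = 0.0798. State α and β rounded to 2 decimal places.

α = 1.16, β = 0.93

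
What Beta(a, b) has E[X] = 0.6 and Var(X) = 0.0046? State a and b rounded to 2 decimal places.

Write ν = a+b; then a = μν and Var = μ(1−μ)/(ν+1).
ν = μ(1−μ)/Var − 1 = 0.24/0.0046 − 1 = 51.1739.
a = 0.6·51.1739 = 30.70, b = 0.4·51.1739 = 20.47.

a = 30.70, b = 20.47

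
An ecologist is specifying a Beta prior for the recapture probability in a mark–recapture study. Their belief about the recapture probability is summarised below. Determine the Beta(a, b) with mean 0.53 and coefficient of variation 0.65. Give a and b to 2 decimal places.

a = 0.58, b = 0.52

Var = (CV·μ)² = (0.65×0.53)² = 0.118680.
a+b = μ(1−μ)/Var − 1 = 0.2491/0.118680 − 1 = 1.0989.
Thus a = 0.53·1.0989 = 0.58 and b = 0.47·1.0989 = 0.52.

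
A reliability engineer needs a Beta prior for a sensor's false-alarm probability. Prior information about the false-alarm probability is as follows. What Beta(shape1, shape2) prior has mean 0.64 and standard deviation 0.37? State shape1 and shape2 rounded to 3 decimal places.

σ² = 0.37² = 0.1369.
With s = shape1+shape2, Var = μ(1−μ)/(s+1), so s+1 = (0.64×0.36)/0.1369 = 1.6830 and s = 0.6830.
shape1 = μs = 0.437, shape2 = (1−μ)s = 0.246.

shape1 = 0.437, shape2 = 0.246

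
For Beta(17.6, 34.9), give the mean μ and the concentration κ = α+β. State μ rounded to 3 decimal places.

μ = 0.335, κ = 52.5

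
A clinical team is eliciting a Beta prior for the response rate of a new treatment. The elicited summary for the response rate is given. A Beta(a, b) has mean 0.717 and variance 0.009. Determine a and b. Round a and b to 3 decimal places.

By moment matching, a+b = μ(1−μ)/σ² − 1 = (0.717·0.283)/0.009 − 1 = 22.5457 − 1 = 21.5457.
Since a/(a+b) = μ, a = 0.717·21.5457 = 15.448 and b = 0.283·21.5457 = 6.097.

a = 15.448, b = 6.097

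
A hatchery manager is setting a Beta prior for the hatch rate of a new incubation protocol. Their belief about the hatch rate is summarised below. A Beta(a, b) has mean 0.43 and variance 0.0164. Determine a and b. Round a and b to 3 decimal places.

By moment matching, a+b = μ(1−μ)/σ² − 1 = (0.43·0.57)/0.0164 − 1 = 14.9451 − 1 = 13.9451.
Since a/(a+b) = μ, a = 0.43·13.9451 = 5.996 and b = 0.57·13.9451 = 7.949.

a = 5.996, b = 7.949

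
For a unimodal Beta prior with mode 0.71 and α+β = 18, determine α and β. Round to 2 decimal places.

α = 12.36, β = 5.64

For α,β>1 the mode is (α−1)/(α+β−2), so α = mode·(κ−2)+1 = 0.71×16+1 = 12.36.
And β = (1−mode)·(κ−2)+1 = 0.29×16+1 = 5.64.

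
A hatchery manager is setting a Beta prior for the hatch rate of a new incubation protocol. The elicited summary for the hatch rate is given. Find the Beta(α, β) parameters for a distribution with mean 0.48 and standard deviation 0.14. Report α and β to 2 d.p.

Variance = 0.14² = 0.0196. The moment-matching identity α+β = μ(1−μ)/Var − 1 gives
α+β = 0.2496/0.0196 − 1 = 11.7347, so α = μ·11.7347 = 5.63 and β = (1−μ)·11.7347 = 6.10.

α = 5.63, β = 6.10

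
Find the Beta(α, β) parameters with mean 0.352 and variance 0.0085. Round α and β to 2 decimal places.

By moment matching, α+β = μ(1−μ)/σ² − 1 = (0.352·0.648)/0.0085 − 1 = 26.8348 − 1 = 25.8348.
Since α/(α+β) = μ, α = 0.352·25.8348 = 9.09 and β = 0.648·25.8348 = 16.74.

α = 9.09, β = 16.74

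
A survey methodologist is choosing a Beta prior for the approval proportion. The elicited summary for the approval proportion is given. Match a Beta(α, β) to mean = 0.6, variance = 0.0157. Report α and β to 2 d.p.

Write ν = α+β; then α = μν and Var = μ(1−μ)/(ν+1).
ν = μ(1−μ)/Var − 1 = 0.24/0.0157 − 1 = 14.2866.
α = 0.6·14.2866 = 8.57, β = 0.4·14.2866 = 5.71.

α = 8.57, β = 5.71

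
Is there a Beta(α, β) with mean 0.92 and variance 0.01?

For any Beta, Var(X) < E[X]·(1−E[X]).
Here μ(1−μ) = 0.92×0.08 = 0.0736, and 0.01 < 0.0736.

Yes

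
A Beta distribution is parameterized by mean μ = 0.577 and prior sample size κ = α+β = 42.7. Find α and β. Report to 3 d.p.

α = 24.638, β = 18.062

α = μκ = 0.577×42.7 = 24.638 and β = (1−μ)κ = 0.423×42.7 = 18.062.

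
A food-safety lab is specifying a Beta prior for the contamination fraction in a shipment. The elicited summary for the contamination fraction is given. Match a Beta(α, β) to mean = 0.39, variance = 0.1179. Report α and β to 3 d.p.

α = 0.397, β = 0.621

Write ν = α+β; then α = μν and Var = μ(1−μ)/(ν+1).
ν = μ(1−μ)/Var − 1 = 0.2379/0.1179 − 1 = 1.0178.
α = 0.39·1.0178 = 0.397, β = 0.61·1.0178 = 0.621.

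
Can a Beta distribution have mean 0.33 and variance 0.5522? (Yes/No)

The Beta variance bound is σ² < μ(1−μ).
Here μ(1−μ) = 0.33×0.67 = 0.2211, and 0.5522 ≥ 0.2211.

No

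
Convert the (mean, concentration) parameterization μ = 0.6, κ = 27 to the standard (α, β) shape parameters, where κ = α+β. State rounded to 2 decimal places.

α = 16.20, β = 10.80

Split κ in proportion μ : (1−μ): α = 0.6·27 = 16.20, β = 27 − 16.20 = 10.80.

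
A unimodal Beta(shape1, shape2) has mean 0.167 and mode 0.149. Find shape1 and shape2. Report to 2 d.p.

With s = shape1+shape2: μ = shape1/s and mode = (shape1−1)/(s−2). Eliminating shape1 = μs,
μs − 1 = m(s−2) ⇒ s(μ−m) = 1−2m ⇒ s = 0.702/0.018 = 39.0000.
So shape1 = μs = 6.51, shape2 = (1−μ)s = 32.49.

shape1 = 6.51, shape2 = 32.49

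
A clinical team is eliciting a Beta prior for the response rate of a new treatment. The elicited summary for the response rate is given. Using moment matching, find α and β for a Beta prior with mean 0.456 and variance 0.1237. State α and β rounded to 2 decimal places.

α = 0.46, β = 0.55

Write ν = α+β; then α = μν and Var = μ(1−μ)/(ν+1).
ν = μ(1−μ)/Var − 1 = 0.248064/0.1237 − 1 = 1.0054.
α = 0.456·1.0054 = 0.46, β = 0.544·1.0054 = 0.55.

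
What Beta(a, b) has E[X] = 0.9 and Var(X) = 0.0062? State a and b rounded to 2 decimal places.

a = 12.16, b = 1.35

Write ν = a+b; then a = μν and Var = μ(1−μ)/(ν+1).
ν = μ(1−μ)/Var − 1 = 0.09/0.0062 − 1 = 13.5161.
a = 0.9·13.5161 = 12.16, b = 0.1·13.5161 = 1.35.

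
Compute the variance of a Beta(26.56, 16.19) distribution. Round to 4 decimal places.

μ = 26.56/42.75 = 0.621287; Var = μ(1−μ)/(α+β+1) = 0.2352896/43.75 = 0.0054.

0.0054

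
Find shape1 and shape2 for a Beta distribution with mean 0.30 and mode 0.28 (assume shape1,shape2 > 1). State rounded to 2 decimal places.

Let s = shape1+shape2. Mean gives shape1 = μs = 0.30s; mode gives (shape1−1)/(s−2) = 0.28.
Substituting: 0.30s − 1 = 0.28(s−2) = 0.28s − 0.56, so 0.02s = 0.44 and s = 22.0000.
Then shape1 = 0.30×22.0000 = 6.60 and shape2 = s−shape1 = 15.40.

shape1 = 6.60, shape2 = 15.40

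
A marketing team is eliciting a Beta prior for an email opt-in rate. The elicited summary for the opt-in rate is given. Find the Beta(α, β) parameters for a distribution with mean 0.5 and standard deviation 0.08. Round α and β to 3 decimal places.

α = 19.031, β = 19.031

Variance = 0.08² = 0.0064. The moment-matching identity α+β = μ(1−μ)/Var − 1 gives
α+β = 0.25/0.0064 − 1 = 38.0625, so α = μ·38.0625 = 19.031 and β = (1−μ)·38.0625 = 19.031.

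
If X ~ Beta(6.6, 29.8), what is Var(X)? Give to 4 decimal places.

Var = αβ/[(α+β)²(α+β+1)] = (6.6×29.8)/(36.4²×37.4) = 196.68/49553.504 = 0.0040.

0.0040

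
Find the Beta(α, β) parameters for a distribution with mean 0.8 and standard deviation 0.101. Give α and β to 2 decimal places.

Variance = 0.101² = 0.010201. The moment-matching identity α+β = μ(1−μ)/Var − 1 gives
α+β = 0.16/0.010201 − 1 = 14.6847, so α = μ·14.6847 = 11.75 and β = (1−μ)·14.6847 = 2.94.

α = 11.75, β = 2.94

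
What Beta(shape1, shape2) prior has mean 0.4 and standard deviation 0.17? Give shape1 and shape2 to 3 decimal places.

shape1 = 2.922, shape2 = 4.383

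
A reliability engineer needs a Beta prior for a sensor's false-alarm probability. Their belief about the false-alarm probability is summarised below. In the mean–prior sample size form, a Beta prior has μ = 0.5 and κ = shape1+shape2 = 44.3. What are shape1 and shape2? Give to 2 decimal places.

shape1 = 22.15, shape2 = 22.15

shape1 = μκ = 0.5×44.3 = 22.15 and shape2 = (1−μ)κ = 0.5×44.3 = 22.15.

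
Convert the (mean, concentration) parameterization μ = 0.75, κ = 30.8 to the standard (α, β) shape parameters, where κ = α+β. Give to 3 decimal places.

Split κ in proportion μ : (1−μ): α = 0.75·30.8 = 23.100, β = 30.8 − 23.100 = 7.700.

α = 23.100, β = 7.700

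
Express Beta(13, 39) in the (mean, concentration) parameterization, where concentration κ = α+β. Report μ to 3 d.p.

κ = α+β = 13+39 = 52; μ = α/κ = 13/52 = 0.250.

μ = 0.250, κ = 52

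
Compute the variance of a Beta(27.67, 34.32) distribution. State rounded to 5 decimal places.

α+β = 61.99 and αβ = 949.6344, so Var = αβ/[(α+β)²(α+β+1)] = 949.6344/242055.458699 = 0.00392.

0.00392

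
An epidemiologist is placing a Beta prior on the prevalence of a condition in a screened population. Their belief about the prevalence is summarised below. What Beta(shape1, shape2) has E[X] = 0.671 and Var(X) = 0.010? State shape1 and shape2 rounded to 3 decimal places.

Write ν = shape1+shape2; then shape1 = μν and Var = μ(1−μ)/(ν+1).
ν = μ(1−μ)/Var − 1 = 0.220759/0.010 − 1 = 21.0759.
shape1 = 0.671·21.0759 = 14.142, shape2 = 0.329·21.0759 = 6.934.

shape1 = 14.142, shape2 = 6.934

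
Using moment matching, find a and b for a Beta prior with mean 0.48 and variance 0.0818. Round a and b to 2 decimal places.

By moment matching, a+b = μ(1−μ)/σ² − 1 = (0.48·0.52)/0.0818 − 1 = 3.0513 − 1 = 2.0513.
Since a/(a+b) = μ, a = 0.48·2.0513 = 0.98 and b = 0.52·2.0513 = 1.07.

a = 0.98, b = 1.07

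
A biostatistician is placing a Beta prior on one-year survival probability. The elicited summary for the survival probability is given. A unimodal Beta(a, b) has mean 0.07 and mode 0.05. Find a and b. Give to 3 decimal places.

With s = a+b: μ = a/s and mode = (a−1)/(s−2). Eliminating a = μs,
μs − 1 = m(s−2) ⇒ s(μ−m) = 1−2m ⇒ s = 0.90/0.02 = 45.0000.
So a = μs = 3.150, b = (1−μ)s = 41.850.

a = 3.150, b = 41.850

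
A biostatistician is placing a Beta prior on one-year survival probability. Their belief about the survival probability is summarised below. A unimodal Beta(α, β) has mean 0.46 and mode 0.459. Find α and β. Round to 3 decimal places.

α = 37.720, β = 44.280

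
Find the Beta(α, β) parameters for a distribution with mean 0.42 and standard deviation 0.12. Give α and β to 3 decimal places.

α = 6.685, β = 9.232

Variance = 0.12² = 0.0144. The moment-matching identity α+β = μ(1−μ)/Var − 1 gives
α+β = 0.2436/0.0144 − 1 = 15.9167, so α = μ·15.9167 = 6.685 and β = (1−μ)·15.9167 = 9.232.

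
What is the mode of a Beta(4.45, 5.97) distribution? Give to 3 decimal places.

The density x^(α−1)(1−x)^(β−1) is maximised at (α−1)/(α+β−2) = 3.45/8.42 = 0.410.

0.410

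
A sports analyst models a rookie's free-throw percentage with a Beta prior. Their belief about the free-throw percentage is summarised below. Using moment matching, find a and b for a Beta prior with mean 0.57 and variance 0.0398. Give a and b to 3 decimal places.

Let s = a+b. The Beta variance is μ(1−μ)/(s+1).
So s+1 = μ(1−μ)/σ² = (0.57×0.43)/0.0398 = 0.2451/0.0398 = 6.1583, giving s = 5.1583.
Then a = μs = 0.57×5.1583 = 2.940 and b = (1−μ)s = 0.43×5.1583 = 2.218.

a = 2.940, b = 2.218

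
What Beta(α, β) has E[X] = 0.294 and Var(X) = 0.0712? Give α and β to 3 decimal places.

Let s = α+β. The Beta variance is μ(1−μ)/(s+1).
So s+1 = μ(1−μ)/σ² = (0.294×0.706)/0.0712 = 0.207564/0.0712 = 2.9152, giving s = 1.9152.
Then α = μs = 0.294×1.9152 = 0.563 and β = (1−μ)s = 0.706×1.9152 = 1.352.

α = 0.563, β = 1.352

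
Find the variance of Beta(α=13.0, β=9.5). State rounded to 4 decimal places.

0.0104

μ = 13.0/22.5 = 0.577778; Var = μ(1−μ)/(α+β+1) = 0.2439506/23.5 = 0.0104.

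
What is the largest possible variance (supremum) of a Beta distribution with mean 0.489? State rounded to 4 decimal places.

0.2499

Var = μ(1−μ)/(α+β+1), which approaches μ(1−μ) as α+β → 0.
So the supremum is μ(1−μ) = 0.489×0.511 = 0.2499.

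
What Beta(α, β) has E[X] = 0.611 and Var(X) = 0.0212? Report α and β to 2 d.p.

By moment matching, α+β = μ(1−μ)/σ² − 1 = (0.611·0.389)/0.0212 − 1 = 11.2113 − 1 = 10.2113.
Since α/(α+β) = μ, α = 0.611·10.2113 = 6.24 and β = 0.389·10.2113 = 3.97.

α = 6.24, β = 3.97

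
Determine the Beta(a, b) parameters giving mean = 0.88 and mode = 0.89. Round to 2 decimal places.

a = 68.64, b = 9.36

Let s = a+b. Mean gives a = μs = 0.88s; mode gives (a−1)/(s−2) = 0.89.
Substituting: 0.88s − 1 = 0.89(s−2) = 0.89s − 1.78, so -0.01s = -0.78 and s = 78.0000.
Then a = 0.88×78.0000 = 68.64 and b = s−a = 9.36.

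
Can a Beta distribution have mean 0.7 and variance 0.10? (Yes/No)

Yes

A Beta with mean μ has variance μ(1−μ)/(α+β+1) < μ(1−μ).
Here μ(1−μ) = 0.7×0.3 = 0.21, and 0.10 < 0.21.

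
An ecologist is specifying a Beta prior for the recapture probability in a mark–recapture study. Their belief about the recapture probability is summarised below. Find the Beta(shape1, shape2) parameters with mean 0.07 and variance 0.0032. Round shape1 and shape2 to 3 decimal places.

shape1 = 1.354, shape2 = 17.990

Write ν = shape1+shape2; then shape1 = μν and Var = μ(1−μ)/(ν+1).
ν = μ(1−μ)/Var − 1 = 0.0651/0.0032 − 1 = 19.3438.
shape1 = 0.07·19.3438 = 1.354, shape2 = 0.93·19.3438 = 17.990.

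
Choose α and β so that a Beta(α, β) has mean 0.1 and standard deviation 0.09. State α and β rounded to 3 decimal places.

α = 1.011, β = 9.100

Variance = 0.09² = 0.0081. The moment-matching identity α+β = μ(1−μ)/Var − 1 gives
α+β = 0.09/0.0081 − 1 = 10.1111, so α = μ·10.1111 = 1.011 and β = (1−μ)·10.1111 = 9.100.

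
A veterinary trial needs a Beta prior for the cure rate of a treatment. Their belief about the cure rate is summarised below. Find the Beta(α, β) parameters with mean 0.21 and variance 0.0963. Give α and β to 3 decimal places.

α = 0.152, β = 0.571

Let s = α+β. The Beta variance is μ(1−μ)/(s+1).
So s+1 = μ(1−μ)/σ² = (0.21×0.79)/0.0963 = 0.1659/0.0963 = 1.7227, giving s = 0.7227.
Then α = μs = 0.21×0.7227 = 0.152 and β = (1−μ)s = 0.79×0.7227 = 0.571.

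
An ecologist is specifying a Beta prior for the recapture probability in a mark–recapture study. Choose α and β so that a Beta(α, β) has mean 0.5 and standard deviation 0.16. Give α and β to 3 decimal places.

First σ² = 0.0256. Setting α = μn, β = (1−μ)n with n = α+β,
μ(1−μ)/(n+1) = 0.0256 ⇒ n+1 = 0.25/0.0256 = 9.7656 ⇒ n = 8.7656.
Hence α = 0.5×8.7656 = 4.383, β = 0.5×8.7656 = 4.383.

α = 4.383, β = 4.383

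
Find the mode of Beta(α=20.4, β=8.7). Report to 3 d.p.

0.716

With α,β > 1, mode = (α−1)/(α+β−2) = 19.4/27.1 = 0.716.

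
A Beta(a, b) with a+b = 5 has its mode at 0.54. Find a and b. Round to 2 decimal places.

a = 2.62, b = 2.38

Mode = (a−1)/(κ−2) with κ = a+b, so a−1 = 0.54·3 = 1.62.
a = 2.62; b = κ − a = 2.38.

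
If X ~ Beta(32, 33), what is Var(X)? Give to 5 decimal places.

α+β = 65 and αβ = 1056, so Var = αβ/[(α+β)²(α+β+1)] = 1056/278850 = 0.00379.

0.00379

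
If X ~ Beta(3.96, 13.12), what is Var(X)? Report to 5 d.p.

0.00985

Var = αβ/[(α+β)²(α+β+1)] = (3.96×13.12)/(17.08²×18.08) = 51.9552/5274.413312 = 0.00985.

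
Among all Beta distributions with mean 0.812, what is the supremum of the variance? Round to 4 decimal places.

0.1527

Var = μ(1−μ)/(α+β+1), which approaches μ(1−μ) as α+β → 0.
So the supremum is μ(1−μ) = 0.812×0.188 = 0.1527.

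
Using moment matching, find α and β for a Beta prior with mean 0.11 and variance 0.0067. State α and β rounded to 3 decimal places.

α = 1.497, β = 12.115

By moment matching, α+β = μ(1−μ)/σ² − 1 = (0.11·0.89)/0.0067 − 1 = 14.6119 − 1 = 13.6119.
Since α/(α+β) = μ, α = 0.11·13.6119 = 1.497 and β = 0.89·13.6119 = 12.115.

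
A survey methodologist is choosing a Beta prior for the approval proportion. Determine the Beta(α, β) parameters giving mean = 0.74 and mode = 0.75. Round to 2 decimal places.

α = 37.00, β = 13.00

Let s = α+β. Mean gives α = μs = 0.74s; mode gives (α−1)/(s−2) = 0.75.
Substituting: 0.74s − 1 = 0.75(s−2) = 0.75s − 1.50, so -0.01s = -0.50 and s = 50.0000.
Then α = 0.74×50.0000 = 37.00 and β = s−α = 13.00.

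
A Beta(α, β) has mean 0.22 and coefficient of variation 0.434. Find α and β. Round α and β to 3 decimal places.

Var = (CV·μ)² = (0.434×0.22)² = 0.009116.
α+β = μ(1−μ)/Var − 1 = 0.1716/0.009116 − 1 = 17.8232.
Thus α = 0.22·17.8232 = 3.921 and β = 0.78·17.8232 = 13.902.

α = 3.921, β = 13.902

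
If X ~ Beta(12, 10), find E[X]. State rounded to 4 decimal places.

0.5455

The Beta mean is α/(α+β) = 12/(12+10) = 0.5455.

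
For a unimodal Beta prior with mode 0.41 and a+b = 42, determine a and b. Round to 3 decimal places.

Since the density peak of Beta(a,b) is at (a−1)/(a+b−2),
a = 1 + 0.41(42−2) = 17.400 and b = 42 − 17.400 = 24.600.

a = 17.400, b = 24.600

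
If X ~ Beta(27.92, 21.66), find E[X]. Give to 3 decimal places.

E[X] = α/(α+β) = 27.92/49.58 = 0.563.

0.563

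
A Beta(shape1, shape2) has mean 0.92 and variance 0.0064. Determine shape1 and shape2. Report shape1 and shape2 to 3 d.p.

shape1 = 9.660, shape2 = 0.840

By moment matching, shape1+shape2 = μ(1−μ)/σ² − 1 = (0.92·0.08)/0.0064 − 1 = 11.5000 − 1 = 10.5000.
Since shape1/(shape1+shape2) = μ, shape1 = 0.92·10.5000 = 9.660 and shape2 = 0.08·10.5000 = 0.840.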